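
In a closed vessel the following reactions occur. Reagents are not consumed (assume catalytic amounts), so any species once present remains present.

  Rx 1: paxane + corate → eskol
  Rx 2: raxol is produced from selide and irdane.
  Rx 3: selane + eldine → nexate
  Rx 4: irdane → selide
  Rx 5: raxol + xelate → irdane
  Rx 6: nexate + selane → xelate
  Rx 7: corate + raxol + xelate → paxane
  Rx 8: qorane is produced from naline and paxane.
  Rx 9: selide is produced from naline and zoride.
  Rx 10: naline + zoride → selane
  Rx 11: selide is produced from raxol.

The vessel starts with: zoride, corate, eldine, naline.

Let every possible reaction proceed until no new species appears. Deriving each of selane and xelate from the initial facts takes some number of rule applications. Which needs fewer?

selane

selane: naline and zoride present → selane forms (Rx 10). [1 rule application]
xelate: naline and zoride present → selane forms (Rx 10). selane and eldine present → nexate forms (Rx 3). nexate and selane present → xelate forms (Rx 6). [3 rule applications]
selane needs fewer.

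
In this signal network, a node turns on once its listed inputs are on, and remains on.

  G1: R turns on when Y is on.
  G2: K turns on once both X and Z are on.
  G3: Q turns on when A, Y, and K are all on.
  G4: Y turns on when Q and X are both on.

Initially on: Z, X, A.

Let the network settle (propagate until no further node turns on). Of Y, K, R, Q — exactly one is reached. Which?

X and Z are on, so K turns on (G2).
R would need Y (G1), but Y never turns on. Q would need A, Y, and K (G3), but Y never turns on. Y would need Q and X (G4), but Q never turns on.

K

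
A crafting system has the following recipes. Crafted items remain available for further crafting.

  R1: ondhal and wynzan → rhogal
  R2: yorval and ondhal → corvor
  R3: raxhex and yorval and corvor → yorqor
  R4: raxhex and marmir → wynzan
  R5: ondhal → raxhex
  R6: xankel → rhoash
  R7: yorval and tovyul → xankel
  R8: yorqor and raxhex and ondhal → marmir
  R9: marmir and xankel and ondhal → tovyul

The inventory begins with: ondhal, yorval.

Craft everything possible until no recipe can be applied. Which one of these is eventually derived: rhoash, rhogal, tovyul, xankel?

Using R2, yorval and ondhal make corvor.
Using R5, ondhal makes raxhex.
Using R3, raxhex, yorval, and corvor make yorqor.
Using R8, yorqor, raxhex, and ondhal make marmir.
raxhex and marmir → wynzan (R4).
ondhal and wynzan → rhogal (R1).
rhoash would need xankel (R6), but xankel is never obtained. tovyul would need marmir, xankel, and ondhal (R9), but xankel is never obtained. xankel would need yorval and tovyul (R7), but tovyul is never obtained.

rhogal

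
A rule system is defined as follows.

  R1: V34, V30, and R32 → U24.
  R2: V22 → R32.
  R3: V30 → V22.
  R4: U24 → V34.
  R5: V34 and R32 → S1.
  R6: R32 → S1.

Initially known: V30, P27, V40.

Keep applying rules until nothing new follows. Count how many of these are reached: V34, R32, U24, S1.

2

V30 holds, so V22 follows (R3).
From V22, R2 gives R32.
From R32, R6 gives S1.
V34 would need U24 (R4), but U24 is never established.
R32: reached.
U24 would need V34, V30, and R32 (R1), but V34 is never established.
S1: reached.
Reached: R32 and S1 — 2 of the 4.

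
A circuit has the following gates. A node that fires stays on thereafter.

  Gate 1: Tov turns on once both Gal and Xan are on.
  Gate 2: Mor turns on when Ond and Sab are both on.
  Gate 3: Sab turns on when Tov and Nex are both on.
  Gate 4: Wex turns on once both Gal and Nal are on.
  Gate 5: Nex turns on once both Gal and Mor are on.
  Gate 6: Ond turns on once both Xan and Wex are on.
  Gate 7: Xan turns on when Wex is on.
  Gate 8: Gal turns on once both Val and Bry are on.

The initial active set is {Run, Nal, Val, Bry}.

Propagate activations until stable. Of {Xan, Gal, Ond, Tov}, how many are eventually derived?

Val and Bry are on, so Gal turns on (Gate 8).
Gate 4: Gal and Nal on → Wex on.
Gate 7: Wex on → Xan on.
Xan and Wex are on, so Ond turns on (Gate 6).
Gal and Xan are on, so Tov turns on (Gate 1).
Xan: reached.
Gal: reached.
Ond: reached.
Tov: reached.
All 4 are reached.

4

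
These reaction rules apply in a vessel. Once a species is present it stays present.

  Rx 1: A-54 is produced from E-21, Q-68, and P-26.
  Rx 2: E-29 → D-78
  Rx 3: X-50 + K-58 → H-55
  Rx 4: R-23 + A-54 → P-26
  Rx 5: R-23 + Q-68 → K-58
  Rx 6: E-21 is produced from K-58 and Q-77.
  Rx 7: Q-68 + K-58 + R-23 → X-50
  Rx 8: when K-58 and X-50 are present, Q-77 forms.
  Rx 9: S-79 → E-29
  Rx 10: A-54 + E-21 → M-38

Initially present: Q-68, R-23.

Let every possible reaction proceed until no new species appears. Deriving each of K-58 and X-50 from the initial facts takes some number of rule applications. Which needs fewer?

K-58: R-23 and Q-68 present → K-58 forms (Rx 5). [1 rule application]
X-50: R-23 and Q-68 present → K-58 forms (Rx 5). Q-68, K-58, and R-23 present → X-50 forms (Rx 7). [2 rule applications]
K-58 needs fewer.

K-58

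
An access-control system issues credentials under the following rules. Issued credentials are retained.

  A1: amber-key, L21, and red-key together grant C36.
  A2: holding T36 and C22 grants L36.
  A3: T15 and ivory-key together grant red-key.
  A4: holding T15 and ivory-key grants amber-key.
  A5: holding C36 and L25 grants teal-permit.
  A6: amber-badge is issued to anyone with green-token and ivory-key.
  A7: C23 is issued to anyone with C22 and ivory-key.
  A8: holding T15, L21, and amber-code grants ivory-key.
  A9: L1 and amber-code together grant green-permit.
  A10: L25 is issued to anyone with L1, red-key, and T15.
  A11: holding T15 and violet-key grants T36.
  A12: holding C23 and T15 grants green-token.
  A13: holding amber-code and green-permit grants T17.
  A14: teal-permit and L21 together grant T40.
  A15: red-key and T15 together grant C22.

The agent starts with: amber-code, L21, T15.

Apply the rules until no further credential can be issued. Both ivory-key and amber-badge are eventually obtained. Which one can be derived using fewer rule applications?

ivory-key: Holding T15, L21, and amber-code grants ivory-key (A8). [1 rule application]
amber-badge: Holding T15, L21, and amber-code grants ivory-key (A8). Holding T15 and ivory-key grants red-key (A3). Holding red-key and T15 grants C22 (A15). Holding C22 and ivory-key grants C23 (A7). Holding C23 and T15 grants green-token (A12). Holding green-token and ivory-key grants amber-badge (A6). [6 rule applications]
ivory-key needs fewer.

ivory-key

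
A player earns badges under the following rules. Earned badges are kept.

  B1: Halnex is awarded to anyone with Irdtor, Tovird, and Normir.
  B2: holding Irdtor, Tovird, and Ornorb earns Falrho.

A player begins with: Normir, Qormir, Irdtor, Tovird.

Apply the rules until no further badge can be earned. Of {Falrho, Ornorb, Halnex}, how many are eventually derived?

With Irdtor, Tovird, and Normir, Halnex is earned (B1).
Falrho would need Irdtor, Tovird, and Ornorb (B2), but Ornorb is never earned.
No rule produces Ornorb, and it is not given.
Halnex: reached.
Reached: Halnex — 1 of the 3.

1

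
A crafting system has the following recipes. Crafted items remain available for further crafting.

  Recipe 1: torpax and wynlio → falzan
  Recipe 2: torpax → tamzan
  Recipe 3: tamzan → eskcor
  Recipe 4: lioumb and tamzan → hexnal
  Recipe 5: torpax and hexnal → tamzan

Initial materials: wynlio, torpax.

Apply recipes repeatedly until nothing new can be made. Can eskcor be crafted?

Yes

torpax → tamzan (Recipe 2).
Using Recipe 3, tamzan makes eskcor.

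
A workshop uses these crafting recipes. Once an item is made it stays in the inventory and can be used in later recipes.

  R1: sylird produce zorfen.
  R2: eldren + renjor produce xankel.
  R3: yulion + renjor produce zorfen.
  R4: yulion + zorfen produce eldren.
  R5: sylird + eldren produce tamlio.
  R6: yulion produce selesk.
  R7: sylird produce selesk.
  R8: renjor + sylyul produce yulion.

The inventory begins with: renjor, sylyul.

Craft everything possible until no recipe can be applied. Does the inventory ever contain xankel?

Yes

Using R8, renjor and sylyul make yulion.
Using R3, yulion and renjor make zorfen.
yulion + zorfen → eldren (R4).
eldren + renjor → xankel (R2).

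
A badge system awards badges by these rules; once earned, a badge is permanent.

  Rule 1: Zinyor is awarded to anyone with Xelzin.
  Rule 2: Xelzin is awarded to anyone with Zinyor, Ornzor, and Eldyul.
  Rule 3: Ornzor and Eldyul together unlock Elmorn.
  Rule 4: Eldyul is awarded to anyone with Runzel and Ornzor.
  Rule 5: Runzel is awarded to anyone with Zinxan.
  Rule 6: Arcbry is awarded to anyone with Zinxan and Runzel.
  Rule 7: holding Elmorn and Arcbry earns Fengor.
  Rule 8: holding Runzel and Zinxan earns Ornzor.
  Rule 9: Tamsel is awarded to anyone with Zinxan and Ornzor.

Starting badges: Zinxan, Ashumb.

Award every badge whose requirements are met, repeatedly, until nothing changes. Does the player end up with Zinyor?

No

Zinyor would need Xelzin (Rule 1), but Xelzin is never earned.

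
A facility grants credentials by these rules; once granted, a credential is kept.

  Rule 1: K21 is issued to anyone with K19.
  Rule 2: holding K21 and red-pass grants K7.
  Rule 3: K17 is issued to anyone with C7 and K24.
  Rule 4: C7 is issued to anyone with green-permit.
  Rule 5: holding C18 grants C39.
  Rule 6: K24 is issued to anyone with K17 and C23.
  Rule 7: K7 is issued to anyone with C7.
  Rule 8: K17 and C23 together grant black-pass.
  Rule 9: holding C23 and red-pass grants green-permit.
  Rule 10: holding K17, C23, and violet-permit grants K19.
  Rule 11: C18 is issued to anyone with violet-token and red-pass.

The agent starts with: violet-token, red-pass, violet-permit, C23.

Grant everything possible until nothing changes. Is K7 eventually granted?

Holding C23 and red-pass grants green-permit (Rule 9).
Holding green-permit grants C7 (Rule 4).
Holding C7 grants K7 (Rule 7).

Yes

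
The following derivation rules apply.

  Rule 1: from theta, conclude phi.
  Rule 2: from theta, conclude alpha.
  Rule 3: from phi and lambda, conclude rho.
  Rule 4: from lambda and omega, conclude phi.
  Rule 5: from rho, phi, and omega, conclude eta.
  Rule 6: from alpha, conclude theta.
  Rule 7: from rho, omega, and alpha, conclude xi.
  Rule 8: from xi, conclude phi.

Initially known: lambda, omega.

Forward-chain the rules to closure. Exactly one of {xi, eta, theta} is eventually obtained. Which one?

eta

From lambda and omega, Rule 4 gives phi.
phi and lambda hold, so rho follows (Rule 3).
rho, phi, and omega hold, so eta follows (Rule 5).
xi would need rho, omega, and alpha (Rule 7), but alpha is never established. theta would need alpha (Rule 6), but alpha is never established.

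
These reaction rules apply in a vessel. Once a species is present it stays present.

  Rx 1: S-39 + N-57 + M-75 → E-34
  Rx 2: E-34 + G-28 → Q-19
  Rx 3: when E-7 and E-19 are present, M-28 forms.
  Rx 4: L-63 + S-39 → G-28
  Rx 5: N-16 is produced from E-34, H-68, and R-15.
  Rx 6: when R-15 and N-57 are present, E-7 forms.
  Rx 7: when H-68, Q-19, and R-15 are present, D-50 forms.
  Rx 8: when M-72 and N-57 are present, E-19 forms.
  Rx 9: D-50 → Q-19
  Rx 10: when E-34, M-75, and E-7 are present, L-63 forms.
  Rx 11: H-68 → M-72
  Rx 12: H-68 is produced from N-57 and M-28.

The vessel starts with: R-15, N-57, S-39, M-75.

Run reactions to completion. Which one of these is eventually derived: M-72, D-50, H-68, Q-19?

S-39, N-57, and M-75 present → E-34 forms (Rx 1).
R-15 and N-57 present → E-7 forms (Rx 6).
E-34, M-75, and E-7 present → L-63 forms (Rx 10).
L-63 and S-39 present → G-28 forms (Rx 4).
E-34 and G-28 present → Q-19 forms (Rx 2).
H-68 would need N-57 and M-28 (Rx 12), but M-28 never forms. D-50 would need H-68, Q-19, and R-15 (Rx 7), but H-68 never forms. M-72 would need H-68 (Rx 11), but H-68 never forms.

Q-19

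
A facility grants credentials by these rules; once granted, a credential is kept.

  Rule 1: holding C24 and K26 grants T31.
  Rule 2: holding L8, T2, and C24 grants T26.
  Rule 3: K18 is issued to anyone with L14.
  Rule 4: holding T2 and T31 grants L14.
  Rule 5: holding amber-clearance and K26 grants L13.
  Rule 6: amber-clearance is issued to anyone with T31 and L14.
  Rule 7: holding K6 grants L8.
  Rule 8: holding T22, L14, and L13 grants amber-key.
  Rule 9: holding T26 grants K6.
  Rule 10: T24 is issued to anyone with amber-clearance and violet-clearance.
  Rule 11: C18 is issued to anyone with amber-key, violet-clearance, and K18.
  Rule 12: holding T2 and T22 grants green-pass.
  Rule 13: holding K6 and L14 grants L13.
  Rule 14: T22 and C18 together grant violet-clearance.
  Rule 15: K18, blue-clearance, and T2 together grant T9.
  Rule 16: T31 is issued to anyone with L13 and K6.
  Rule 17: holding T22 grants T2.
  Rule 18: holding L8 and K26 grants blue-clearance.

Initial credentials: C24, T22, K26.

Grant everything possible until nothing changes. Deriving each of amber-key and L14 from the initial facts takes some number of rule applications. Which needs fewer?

L14: Holding T22 grants T2 (Rule 17). Holding C24 and K26 grants T31 (Rule 1). Holding T2 and T31 grants L14 (Rule 4). [3 rule applications]
amber-key: Holding T22 grants T2 (Rule 17). Holding C24 and K26 grants T31 (Rule 1). Holding T2 and T31 grants L14 (Rule 4). Holding T31 and L14 grants amber-clearance (Rule 6). Holding amber-clearance and K26 grants L13 (Rule 5). Holding T22, L14, and L13 grants amber-key (Rule 8). [6 rule applications]
L14 needs fewer.

L14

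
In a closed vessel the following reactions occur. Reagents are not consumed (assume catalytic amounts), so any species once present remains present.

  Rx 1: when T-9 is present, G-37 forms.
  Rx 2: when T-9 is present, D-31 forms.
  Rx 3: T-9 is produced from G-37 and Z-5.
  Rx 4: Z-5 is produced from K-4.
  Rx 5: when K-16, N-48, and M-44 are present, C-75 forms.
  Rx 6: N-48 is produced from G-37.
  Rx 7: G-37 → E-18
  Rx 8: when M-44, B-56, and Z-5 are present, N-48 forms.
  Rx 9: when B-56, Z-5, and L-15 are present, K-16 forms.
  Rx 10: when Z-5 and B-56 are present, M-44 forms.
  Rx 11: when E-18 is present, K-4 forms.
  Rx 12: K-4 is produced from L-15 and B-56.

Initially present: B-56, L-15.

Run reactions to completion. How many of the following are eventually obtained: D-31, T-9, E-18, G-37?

D-31 would need T-9 (Rx 2), but T-9 never forms.
T-9 would need G-37 and Z-5 (Rx 3), but G-37 never forms.
E-18 would need G-37 (Rx 7), but G-37 never forms.
G-37 would need T-9 (Rx 1), but T-9 never forms.
None of the 4 are reached.

0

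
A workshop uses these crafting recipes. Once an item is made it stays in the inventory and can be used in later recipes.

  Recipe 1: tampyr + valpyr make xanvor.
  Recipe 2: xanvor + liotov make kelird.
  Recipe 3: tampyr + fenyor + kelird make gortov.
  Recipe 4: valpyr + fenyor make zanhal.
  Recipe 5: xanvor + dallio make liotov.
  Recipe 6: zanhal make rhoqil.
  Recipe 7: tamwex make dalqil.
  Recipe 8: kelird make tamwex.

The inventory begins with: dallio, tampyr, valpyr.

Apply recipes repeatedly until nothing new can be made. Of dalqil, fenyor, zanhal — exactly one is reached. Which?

dalqil

tampyr + valpyr → xanvor (Recipe 1).
Using Recipe 5, xanvor and dallio make liotov.
Using Recipe 2, xanvor and liotov make kelird.
kelird → tamwex (Recipe 8).
Using Recipe 7, tamwex makes dalqil.
zanhal would need valpyr and fenyor (Recipe 4), but fenyor is never obtained. No rule produces fenyor, and it is not given.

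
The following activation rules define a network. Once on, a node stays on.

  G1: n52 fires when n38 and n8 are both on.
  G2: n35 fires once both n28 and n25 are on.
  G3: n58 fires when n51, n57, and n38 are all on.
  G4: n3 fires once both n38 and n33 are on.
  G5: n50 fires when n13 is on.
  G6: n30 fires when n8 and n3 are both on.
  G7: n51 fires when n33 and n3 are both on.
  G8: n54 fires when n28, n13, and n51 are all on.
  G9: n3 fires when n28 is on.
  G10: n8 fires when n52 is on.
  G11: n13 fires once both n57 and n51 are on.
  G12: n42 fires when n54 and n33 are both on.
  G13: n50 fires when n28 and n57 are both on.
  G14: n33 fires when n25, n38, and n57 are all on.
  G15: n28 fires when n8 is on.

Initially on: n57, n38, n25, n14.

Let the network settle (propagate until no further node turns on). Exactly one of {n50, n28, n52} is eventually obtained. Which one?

n50

G14: n25, n38, and n57 on → n33 on.
n38 and n33 are on, so n3 fires (G4).
G7: n33 and n3 on → n51 on.
G11: n57 and n51 on → n13 on.
G5: n13 on → n50 on.
n52 would need n38 and n8 (G1), but n8 never turns on. n28 would need n8 (G15), but n8 never turns on.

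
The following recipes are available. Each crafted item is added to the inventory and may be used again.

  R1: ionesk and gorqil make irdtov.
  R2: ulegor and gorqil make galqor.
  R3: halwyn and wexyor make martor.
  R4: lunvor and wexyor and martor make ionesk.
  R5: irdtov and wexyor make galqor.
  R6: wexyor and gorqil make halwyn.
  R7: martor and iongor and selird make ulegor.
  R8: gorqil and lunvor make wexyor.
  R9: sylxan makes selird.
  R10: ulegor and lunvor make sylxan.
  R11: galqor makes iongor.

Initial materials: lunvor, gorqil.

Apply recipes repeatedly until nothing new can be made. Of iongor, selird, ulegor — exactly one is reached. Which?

Using R8, gorqil and lunvor make wexyor.
Using R6, wexyor and gorqil make halwyn.
Using R3, halwyn and wexyor make martor.
Using R4, lunvor, wexyor, and martor make ionesk.
Using R1, ionesk and gorqil make irdtov.
irdtov and wexyor → galqor (R5).
galqor → iongor (R11).
selird would need sylxan (R9), but sylxan is never obtained. ulegor would need martor, iongor, and selird (R7), but selird is never obtained.

iongor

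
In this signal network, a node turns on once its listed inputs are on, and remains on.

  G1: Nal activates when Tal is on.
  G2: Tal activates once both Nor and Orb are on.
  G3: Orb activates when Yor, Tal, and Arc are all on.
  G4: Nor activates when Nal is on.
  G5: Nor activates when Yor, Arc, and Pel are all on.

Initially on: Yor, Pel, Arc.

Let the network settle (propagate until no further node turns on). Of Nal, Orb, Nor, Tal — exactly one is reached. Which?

G5: Yor, Arc, and Pel on → Nor on.
Tal would need Nor and Orb (G2), but Orb never turns on. Orb would need Yor, Tal, and Arc (G3), but Tal never turns on. Nal would need Tal (G1), but Tal never turns on.

Nor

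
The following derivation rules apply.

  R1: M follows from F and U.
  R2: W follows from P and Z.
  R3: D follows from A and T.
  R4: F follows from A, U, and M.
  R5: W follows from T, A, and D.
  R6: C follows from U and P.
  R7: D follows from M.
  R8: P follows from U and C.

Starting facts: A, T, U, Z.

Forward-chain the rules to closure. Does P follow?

No

P would need U and C (R8), but C is never established.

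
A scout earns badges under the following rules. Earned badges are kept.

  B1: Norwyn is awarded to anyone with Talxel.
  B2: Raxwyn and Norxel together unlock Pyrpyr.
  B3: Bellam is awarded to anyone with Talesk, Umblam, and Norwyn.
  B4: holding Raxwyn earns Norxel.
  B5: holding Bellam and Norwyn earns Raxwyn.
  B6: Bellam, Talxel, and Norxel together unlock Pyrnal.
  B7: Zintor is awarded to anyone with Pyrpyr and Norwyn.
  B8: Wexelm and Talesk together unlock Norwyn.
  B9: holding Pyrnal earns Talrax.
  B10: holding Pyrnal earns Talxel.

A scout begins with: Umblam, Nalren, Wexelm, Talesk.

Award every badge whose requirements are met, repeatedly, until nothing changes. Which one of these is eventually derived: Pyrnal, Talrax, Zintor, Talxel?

Zintor

With Wexelm and Talesk, Norwyn is earned (B8).
With Talesk, Umblam, and Norwyn, Bellam is earned (B3).
With Bellam and Norwyn, Raxwyn is earned (B5).
With Raxwyn, Norxel is earned (B4).
With Raxwyn and Norxel, Pyrpyr is earned (B2).
With Pyrpyr and Norwyn, Zintor is earned (B7).
Pyrnal would need Bellam, Talxel, and Norxel (B6), but Talxel is never earned. Talrax would need Pyrnal (B9), but Pyrnal is never earned. Talxel would need Pyrnal (B10), but Pyrnal is never earned.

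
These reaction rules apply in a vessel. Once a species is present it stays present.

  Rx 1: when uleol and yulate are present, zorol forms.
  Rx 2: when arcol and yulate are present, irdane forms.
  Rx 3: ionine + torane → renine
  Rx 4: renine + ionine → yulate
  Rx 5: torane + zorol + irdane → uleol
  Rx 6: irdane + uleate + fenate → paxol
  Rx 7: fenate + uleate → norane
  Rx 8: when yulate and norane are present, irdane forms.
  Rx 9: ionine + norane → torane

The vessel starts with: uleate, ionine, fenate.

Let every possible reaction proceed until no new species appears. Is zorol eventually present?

zorol would need uleol and yulate (Rx 1), but uleol never forms.

No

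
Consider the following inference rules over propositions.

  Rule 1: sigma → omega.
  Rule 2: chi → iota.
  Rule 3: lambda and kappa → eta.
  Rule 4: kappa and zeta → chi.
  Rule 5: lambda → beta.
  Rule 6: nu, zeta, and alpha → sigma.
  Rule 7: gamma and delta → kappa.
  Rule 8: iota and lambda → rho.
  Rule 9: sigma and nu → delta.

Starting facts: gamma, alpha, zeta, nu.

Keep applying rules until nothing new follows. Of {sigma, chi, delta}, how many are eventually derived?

nu, zeta, and alpha hold, so sigma follows (Rule 6).
From sigma and nu, Rule 9 gives delta.
gamma and delta hold, so kappa follows (Rule 7).
From kappa and zeta, Rule 4 gives chi.
sigma: reached.
chi: reached.
delta: reached.
All 3 are reached.

3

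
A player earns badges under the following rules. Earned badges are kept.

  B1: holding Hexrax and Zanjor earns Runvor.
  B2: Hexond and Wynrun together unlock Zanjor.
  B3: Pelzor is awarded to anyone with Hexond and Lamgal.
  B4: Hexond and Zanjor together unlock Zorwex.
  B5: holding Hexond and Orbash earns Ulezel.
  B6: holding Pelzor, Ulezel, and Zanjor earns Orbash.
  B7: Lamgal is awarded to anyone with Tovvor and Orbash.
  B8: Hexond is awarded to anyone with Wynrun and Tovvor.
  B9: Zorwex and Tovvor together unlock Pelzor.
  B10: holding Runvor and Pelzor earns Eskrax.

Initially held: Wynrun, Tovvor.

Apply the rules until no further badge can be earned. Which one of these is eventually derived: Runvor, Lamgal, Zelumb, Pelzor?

Pelzor

With Wynrun and Tovvor, Hexond is earned (B8).
With Hexond and Wynrun, Zanjor is earned (B2).
With Hexond and Zanjor, Zorwex is earned (B4).
With Zorwex and Tovvor, Pelzor is earned (B9).
Lamgal would need Tovvor and Orbash (B7), but Orbash is never earned. Runvor would need Hexrax and Zanjor (B1), but Hexrax is never earned. No rule produces Zelumb, and it is not given.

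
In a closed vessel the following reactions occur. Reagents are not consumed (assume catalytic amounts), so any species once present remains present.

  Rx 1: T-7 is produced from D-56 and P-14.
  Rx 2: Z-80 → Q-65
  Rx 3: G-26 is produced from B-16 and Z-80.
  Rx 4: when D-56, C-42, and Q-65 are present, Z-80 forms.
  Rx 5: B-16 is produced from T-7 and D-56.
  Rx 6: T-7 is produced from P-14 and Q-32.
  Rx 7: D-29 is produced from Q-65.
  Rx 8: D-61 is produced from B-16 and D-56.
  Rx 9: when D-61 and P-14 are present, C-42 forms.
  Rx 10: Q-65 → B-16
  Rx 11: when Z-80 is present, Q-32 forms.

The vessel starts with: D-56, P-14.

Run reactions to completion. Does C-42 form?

Yes

D-56 and P-14 present → T-7 forms (Rx 1).
T-7 and D-56 present → B-16 forms (Rx 5).
B-16 and D-56 present → D-61 forms (Rx 8).
D-61 and P-14 present → C-42 forms (Rx 9).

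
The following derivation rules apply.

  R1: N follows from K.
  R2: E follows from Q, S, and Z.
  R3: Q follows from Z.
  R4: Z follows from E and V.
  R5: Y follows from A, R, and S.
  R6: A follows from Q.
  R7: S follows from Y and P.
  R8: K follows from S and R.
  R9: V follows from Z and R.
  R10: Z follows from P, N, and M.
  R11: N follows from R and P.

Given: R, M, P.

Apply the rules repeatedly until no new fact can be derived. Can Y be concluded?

No

Y would need A, R, and S (R5), but S is never established.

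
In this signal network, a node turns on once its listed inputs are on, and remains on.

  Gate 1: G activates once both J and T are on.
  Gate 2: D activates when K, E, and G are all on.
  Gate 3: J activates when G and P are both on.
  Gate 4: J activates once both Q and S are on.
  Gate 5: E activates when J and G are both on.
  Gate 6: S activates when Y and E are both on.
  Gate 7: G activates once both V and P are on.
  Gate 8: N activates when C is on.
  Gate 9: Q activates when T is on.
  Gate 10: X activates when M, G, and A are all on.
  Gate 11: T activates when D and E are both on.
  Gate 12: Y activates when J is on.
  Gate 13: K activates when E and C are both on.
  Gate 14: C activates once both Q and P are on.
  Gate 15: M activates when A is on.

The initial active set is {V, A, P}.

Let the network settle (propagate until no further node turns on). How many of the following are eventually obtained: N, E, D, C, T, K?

V and P are on, so G activates (Gate 7).
Gate 3: G and P on → J on.
Gate 5: J and G on → E on.
N would need C (Gate 8), but C never turns on.
E: reached.
D would need K, E, and G (Gate 2), but K never turns on.
C would need Q and P (Gate 14), but Q never turns on.
T would need D and E (Gate 11), but D never turns on.
K would need E and C (Gate 13), but C never turns on.
Reached: E — 1 of the 6.

1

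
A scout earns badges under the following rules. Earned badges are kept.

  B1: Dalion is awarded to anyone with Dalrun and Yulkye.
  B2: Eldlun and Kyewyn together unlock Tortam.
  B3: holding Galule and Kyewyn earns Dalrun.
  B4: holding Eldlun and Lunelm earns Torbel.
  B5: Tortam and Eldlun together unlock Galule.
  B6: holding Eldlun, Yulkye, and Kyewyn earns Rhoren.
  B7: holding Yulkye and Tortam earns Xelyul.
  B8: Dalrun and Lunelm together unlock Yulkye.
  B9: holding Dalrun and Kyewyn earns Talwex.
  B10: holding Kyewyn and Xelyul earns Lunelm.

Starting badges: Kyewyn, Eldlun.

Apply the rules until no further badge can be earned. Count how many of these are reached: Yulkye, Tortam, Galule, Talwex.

With Eldlun and Kyewyn, Tortam is earned (B2).
With Tortam and Eldlun, Galule is earned (B5).
With Galule and Kyewyn, Dalrun is earned (B3).
With Dalrun and Kyewyn, Talwex is earned (B9).
Yulkye would need Dalrun and Lunelm (B8), but Lunelm is never earned.
Tortam: reached.
Galule: reached.
Talwex: reached.
Reached: Tortam, Galule, and Talwex — 3 of the 4.

3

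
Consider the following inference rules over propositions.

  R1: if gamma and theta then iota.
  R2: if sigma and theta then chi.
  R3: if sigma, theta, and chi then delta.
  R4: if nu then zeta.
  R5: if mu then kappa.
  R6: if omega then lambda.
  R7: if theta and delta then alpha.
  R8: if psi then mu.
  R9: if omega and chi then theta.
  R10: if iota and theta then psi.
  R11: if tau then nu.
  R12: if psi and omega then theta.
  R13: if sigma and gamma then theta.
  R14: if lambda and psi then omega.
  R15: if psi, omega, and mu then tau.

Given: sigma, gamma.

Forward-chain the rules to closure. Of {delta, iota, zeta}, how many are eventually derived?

sigma and gamma hold, so theta follows (R13).
From sigma and theta, R2 gives chi.
From gamma and theta, R1 gives iota.
From sigma, theta, and chi, R3 gives delta.
delta: reached.
iota: reached.
zeta would need nu (R4), but nu is never established.
Reached: delta and iota — 2 of the 3.

2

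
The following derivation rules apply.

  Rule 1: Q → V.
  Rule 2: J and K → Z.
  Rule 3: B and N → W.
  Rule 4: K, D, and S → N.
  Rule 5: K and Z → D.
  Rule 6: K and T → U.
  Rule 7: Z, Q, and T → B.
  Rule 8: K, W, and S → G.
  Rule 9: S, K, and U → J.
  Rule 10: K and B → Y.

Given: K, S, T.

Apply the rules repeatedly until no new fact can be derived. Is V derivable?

No

V would need Q (Rule 1), but Q is never established.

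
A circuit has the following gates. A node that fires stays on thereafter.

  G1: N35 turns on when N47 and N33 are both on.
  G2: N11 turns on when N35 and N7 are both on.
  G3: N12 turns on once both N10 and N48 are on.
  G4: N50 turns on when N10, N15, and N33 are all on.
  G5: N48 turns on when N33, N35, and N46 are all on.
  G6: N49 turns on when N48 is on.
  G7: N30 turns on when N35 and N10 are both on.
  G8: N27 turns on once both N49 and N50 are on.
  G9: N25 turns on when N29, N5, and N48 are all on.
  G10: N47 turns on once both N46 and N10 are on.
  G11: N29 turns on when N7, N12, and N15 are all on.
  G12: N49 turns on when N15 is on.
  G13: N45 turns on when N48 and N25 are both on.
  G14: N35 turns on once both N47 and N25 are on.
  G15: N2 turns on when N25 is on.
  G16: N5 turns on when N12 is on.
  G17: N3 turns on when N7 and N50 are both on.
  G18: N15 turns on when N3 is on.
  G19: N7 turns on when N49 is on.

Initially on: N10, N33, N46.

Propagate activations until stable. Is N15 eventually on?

N15 would need N3 (G18), but N3 never turns on.

No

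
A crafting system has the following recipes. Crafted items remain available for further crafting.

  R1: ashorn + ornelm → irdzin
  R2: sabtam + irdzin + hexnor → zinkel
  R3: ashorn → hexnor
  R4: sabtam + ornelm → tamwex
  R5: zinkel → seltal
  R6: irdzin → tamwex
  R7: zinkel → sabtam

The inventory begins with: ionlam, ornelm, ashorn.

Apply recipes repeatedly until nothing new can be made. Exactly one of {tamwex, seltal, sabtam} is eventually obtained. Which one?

ashorn + ornelm → irdzin (R1).
Using R6, irdzin makes tamwex.
sabtam would need zinkel (R7), but zinkel is never obtained. seltal would need zinkel (R5), but zinkel is never obtained.

tamwex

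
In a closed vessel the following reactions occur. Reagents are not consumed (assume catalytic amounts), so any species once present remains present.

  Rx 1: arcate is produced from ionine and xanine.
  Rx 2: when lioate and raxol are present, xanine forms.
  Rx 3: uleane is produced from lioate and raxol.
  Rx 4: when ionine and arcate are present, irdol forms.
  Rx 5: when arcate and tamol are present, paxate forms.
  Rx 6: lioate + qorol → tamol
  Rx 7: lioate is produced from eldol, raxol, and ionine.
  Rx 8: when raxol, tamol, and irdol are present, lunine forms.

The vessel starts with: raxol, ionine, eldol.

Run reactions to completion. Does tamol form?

No

tamol would need lioate and qorol (Rx 6), but qorol never forms.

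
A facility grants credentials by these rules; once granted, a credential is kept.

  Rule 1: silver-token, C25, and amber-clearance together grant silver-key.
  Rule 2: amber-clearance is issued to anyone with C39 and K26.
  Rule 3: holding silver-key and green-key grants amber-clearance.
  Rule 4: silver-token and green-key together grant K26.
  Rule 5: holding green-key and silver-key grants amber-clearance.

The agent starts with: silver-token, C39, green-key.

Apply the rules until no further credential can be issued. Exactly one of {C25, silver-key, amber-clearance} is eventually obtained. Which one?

Holding silver-token and green-key grants K26 (Rule 4).
Holding C39 and K26 grants amber-clearance (Rule 2).
No rule produces C25, and it is not given. silver-key would need silver-token, C25, and amber-clearance (Rule 1), but C25 is never granted.

amber-clearance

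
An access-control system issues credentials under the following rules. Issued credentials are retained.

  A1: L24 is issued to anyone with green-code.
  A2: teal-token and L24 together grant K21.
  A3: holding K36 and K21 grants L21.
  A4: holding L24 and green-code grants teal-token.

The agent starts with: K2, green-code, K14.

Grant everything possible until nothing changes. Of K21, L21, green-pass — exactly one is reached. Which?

K21

Holding green-code grants L24 (A1).
Holding L24 and green-code grants teal-token (A4).
Holding teal-token and L24 grants K21 (A2).
No rule produces green-pass, and it is not given. L21 would need K36 and K21 (A3), but K36 is never granted.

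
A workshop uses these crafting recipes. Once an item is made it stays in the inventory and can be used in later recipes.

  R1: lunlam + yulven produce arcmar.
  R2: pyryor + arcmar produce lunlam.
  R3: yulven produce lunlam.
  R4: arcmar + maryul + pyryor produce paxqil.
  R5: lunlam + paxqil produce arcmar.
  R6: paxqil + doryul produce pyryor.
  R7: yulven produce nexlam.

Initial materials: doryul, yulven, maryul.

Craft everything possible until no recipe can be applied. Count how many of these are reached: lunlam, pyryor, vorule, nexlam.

2

Using R7, yulven makes nexlam.
yulven → lunlam (R3).
lunlam: reached.
pyryor would need paxqil and doryul (R6), but paxqil is never obtained.
No rule produces vorule, and it is not given.
nexlam: reached.
Reached: lunlam and nexlam — 2 of the 4.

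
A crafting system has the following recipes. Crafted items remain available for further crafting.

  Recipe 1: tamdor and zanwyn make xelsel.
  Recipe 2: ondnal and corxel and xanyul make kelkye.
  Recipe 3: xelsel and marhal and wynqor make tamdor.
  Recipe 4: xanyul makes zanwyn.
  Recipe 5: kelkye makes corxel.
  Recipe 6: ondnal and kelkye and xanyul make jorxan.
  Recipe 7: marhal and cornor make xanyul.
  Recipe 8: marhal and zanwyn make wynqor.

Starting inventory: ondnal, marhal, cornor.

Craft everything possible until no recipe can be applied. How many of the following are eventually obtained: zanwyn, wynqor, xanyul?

3

Using Recipe 7, marhal and cornor make xanyul.
Using Recipe 4, xanyul makes zanwyn.
Using Recipe 8, marhal and zanwyn make wynqor.
zanwyn: reached.
wynqor: reached.
xanyul: reached.
All 3 are reached.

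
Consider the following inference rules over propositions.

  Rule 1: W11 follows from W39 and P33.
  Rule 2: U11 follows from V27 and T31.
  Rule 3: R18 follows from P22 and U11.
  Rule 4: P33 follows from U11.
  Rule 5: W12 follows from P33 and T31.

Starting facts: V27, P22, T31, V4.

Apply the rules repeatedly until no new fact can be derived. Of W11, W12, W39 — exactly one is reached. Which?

V27 and T31 hold, so U11 follows (Rule 2).
U11 holds, so P33 follows (Rule 4).
P33 and T31 hold, so W12 follows (Rule 5).
W11 would need W39 and P33 (Rule 1), but W39 is never established. No rule produces W39, and it is not given.

W12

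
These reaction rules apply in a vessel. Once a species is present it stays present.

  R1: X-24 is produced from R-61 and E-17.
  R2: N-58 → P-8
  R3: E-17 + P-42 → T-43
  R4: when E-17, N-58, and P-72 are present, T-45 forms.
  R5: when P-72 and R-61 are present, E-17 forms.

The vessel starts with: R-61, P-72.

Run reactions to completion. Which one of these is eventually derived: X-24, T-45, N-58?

P-72 and R-61 present → E-17 forms (R5).
R-61 and E-17 present → X-24 forms (R1).
T-45 would need E-17, N-58, and P-72 (R4), but N-58 never forms. No rule produces N-58, and it is not given.

X-24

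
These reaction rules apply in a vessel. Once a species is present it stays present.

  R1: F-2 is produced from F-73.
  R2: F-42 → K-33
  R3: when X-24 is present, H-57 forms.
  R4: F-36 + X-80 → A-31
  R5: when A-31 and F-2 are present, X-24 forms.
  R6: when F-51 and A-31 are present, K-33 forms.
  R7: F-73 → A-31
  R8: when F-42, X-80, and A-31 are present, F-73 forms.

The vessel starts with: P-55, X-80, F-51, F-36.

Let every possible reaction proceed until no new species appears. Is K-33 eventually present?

F-36 and X-80 present → A-31 forms (R4).
F-51 and A-31 present → K-33 forms (R6).

Yes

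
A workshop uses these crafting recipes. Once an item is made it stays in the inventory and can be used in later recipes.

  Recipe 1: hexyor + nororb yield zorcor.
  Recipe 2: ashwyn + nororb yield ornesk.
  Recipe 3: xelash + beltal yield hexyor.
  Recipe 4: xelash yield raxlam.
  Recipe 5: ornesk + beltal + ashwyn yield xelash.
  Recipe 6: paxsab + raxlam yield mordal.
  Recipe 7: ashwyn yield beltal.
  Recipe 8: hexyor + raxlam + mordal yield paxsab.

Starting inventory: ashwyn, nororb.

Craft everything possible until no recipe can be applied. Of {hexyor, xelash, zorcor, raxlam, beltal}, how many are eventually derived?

Using Recipe 2, ashwyn and nororb make ornesk.
ashwyn → beltal (Recipe 7).
Using Recipe 5, ornesk, beltal, and ashwyn make xelash.
Using Recipe 3, xelash and beltal make hexyor.
Using Recipe 4, xelash makes raxlam.
hexyor + nororb → zorcor (Recipe 1).
hexyor: reached.
xelash: reached.
zorcor: reached.
raxlam: reached.
beltal: reached.
All 5 are reached.

5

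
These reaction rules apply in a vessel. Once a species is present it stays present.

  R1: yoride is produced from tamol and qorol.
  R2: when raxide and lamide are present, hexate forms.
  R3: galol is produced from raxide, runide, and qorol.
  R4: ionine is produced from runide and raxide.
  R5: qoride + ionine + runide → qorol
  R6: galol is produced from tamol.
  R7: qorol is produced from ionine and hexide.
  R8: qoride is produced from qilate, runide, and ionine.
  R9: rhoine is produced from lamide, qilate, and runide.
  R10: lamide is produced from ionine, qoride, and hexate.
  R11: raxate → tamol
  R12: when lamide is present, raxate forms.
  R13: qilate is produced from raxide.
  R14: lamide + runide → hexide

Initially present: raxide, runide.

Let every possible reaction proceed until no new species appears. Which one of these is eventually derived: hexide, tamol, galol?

galol

runide and raxide present → ionine forms (R4).
raxide present → qilate forms (R13).
qilate, runide, and ionine present → qoride forms (R8).
qoride, ionine, and runide present → qorol forms (R5).
raxide, runide, and qorol present → galol forms (R3).
hexide would need lamide and runide (R14), but lamide never forms. tamol would need raxate (R11), but raxate never forms.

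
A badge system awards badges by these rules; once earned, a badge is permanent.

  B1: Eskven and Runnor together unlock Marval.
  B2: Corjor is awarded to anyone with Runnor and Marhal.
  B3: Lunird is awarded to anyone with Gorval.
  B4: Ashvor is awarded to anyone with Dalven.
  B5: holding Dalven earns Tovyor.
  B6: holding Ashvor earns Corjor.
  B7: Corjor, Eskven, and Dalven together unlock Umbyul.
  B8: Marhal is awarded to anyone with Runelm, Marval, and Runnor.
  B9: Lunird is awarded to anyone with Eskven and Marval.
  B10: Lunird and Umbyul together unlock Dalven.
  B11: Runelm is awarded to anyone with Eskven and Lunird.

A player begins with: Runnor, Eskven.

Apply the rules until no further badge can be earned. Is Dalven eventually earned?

Dalven would need Lunird and Umbyul (B10), but Umbyul is never earned.

No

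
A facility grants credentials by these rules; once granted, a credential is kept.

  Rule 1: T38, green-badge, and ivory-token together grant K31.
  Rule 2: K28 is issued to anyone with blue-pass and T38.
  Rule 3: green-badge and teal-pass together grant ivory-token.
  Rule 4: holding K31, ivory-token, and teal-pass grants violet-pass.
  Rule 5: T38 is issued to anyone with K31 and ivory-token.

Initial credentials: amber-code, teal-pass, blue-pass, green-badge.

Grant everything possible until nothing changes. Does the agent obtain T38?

T38 would need K31 and ivory-token (Rule 5), but K31 is never granted.

No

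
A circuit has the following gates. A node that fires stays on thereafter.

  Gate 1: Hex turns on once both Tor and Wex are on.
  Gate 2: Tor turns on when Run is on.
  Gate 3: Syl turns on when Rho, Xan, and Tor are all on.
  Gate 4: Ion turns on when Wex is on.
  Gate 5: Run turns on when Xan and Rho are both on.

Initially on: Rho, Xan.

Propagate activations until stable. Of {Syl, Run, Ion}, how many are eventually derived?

2

Gate 5: Xan and Rho on → Run on.
Gate 2: Run on → Tor on.
Gate 3: Rho, Xan, and Tor on → Syl on.
Syl: reached.
Run: reached.
Ion would need Wex (Gate 4), but Wex never turns on.
Reached: Syl and Run — 2 of the 3.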